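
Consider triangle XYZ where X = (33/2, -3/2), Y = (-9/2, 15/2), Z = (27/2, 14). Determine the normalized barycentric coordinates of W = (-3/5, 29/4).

(1/10, 4/5, 1/10)

Signed area of the reference triangle: [XYZ] = ½·((33/2)·(15/2−14) + (-9/2)·(14−(-3/2)) + (27/2)·(-3/2−(15/2))) = ½·(-429/4 − 279/4 − 243/2) = -597/4.
[WYZ] = ½·((-3/5)·(15/2−14) + (-9/2)·(14−(29/4)) + (27/2)·(29/4−(15/2))) = ½·(39/10 − 243/8 − 27/8) = -597/40, so the X-coordinate is (-597/40)/(-597/4) = 1/10.
[XWZ] = ½·((33/2)·(29/4−14) + (-3/5)·(14−(-3/2)) + (27/2)·(-3/2−(29/4))) = ½·(-891/8 − 93/10 − 945/8) = -597/5, so the Y-coordinate is 4/5.
[XYW] = ½·((33/2)·(15/2−(29/4)) + (-9/2)·(29/4−(-3/2)) + (-3/5)·(-3/2−(15/2))) = ½·(33/8 − 315/8 + 27/5) = -597/40, so the Z-coordinate is 1/10.
Check: 1/10 + 4/5 + 1/10 = 1.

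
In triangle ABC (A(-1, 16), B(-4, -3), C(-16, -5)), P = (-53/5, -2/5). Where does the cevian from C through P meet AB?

(-5/2, 13/2)

Barycentric coordinates of P with respect to ABC: (1/5, 1/5, 3/5).
On side AB the C-coordinate is zero; dropping P's C-weight 3/5 and renormalizing the remaining 1/5 : 1/5 gives weights 1/2, 1/2 on A, B.
Q = (1/2)·(-1, 16) + (1/2)·(-4, -3) = (-5/2, 13/2).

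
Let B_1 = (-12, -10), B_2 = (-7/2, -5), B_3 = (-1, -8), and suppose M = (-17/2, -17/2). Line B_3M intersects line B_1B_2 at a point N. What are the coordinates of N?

(-67/7, -60/7)

Barycentric coordinates of M with respect to B_1B_2B_3: (5/8, 1/4, 1/8).
On side B_1B_2 the B_3-coordinate is zero; dropping M's B_3-weight 1/8 and renormalizing the remaining 5/8 : 1/4 gives weights 5/7, 2/7 on B_1, B_2.
N = (5/7)·(-12, -10) + (2/7)·(-7/2, -5) = (-67/7, -60/7).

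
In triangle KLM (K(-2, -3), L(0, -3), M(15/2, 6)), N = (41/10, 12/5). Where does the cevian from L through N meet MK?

(41/8, 15/4)

Barycentric coordinates of N with respect to KLM: (1/5, 1/5, 3/5).
On side MK the L-coordinate is zero; dropping N's L-weight 1/5 and renormalizing the remaining 3/5 : 1/5 gives weights 3/4, 1/4 on M, K.
J = (3/4)·(15/2, 6) + (1/4)·(-2, -3) = (41/8, 15/4).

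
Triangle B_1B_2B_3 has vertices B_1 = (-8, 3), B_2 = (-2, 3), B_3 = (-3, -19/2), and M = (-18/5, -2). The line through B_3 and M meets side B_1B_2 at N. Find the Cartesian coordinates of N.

Barycentric coordinates of M with respect to B_1B_2B_3: (1/5, 2/5, 2/5).
On side B_1B_2 the B_3-coordinate is zero; dropping M's B_3-weight 2/5 and renormalizing the remaining 1/5 : 2/5 gives weights 1/3, 2/3 on B_1, B_2.
N = (1/3)·(-8, 3) + (2/3)·(-2, 3) = (-4, 3).

(-4, 3)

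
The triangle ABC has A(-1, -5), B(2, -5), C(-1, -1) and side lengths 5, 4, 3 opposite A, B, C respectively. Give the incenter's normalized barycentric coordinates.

The incenter has barycentric coordinates proportional to the opposite side lengths: (5 : 4 : 3).
Normalizing by 5+4+3 = 12 gives (5/12, 1/3, 1/4).

(5/12, 1/3, 1/4)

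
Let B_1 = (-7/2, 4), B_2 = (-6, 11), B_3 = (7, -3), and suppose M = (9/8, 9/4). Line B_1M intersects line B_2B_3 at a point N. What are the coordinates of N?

(8/3, 5/3)

Barycentric coordinates of M with respect to B_1B_2B_3: (1/4, 1/4, 1/2).
On side B_2B_3 the B_1-coordinate is zero; dropping M's B_1-weight 1/4 and renormalizing the remaining 1/4 : 1/2 gives weights 1/3, 2/3 on B_2, B_3.
N = (1/3)·(-6, 11) + (2/3)·(7, -3) = (8/3, 5/3).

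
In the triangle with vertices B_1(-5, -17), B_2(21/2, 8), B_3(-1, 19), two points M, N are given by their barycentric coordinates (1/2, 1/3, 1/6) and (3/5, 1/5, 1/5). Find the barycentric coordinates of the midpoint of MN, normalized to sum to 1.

Since both coordinate triples sum to 1, the midpoint's barycentrics are the componentwise average.
(1/2+3/5)/2 = 11/20; similarly 4/15 and 11/60.

(11/20, 4/15, 11/60)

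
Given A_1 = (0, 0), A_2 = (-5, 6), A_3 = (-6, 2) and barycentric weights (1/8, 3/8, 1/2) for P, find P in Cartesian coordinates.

P = (1/8)·A_1 + (3/8)·A_2 + (1/2)·A_3.
x-coordinate: (1/8)·0 + (3/8)·(-5) + (1/2)·(-6) = -39/8.
y-coordinate: (1/8)·0 + (3/8)·6 + (1/2)·2 = 13/4.

(-39/8, 13/4)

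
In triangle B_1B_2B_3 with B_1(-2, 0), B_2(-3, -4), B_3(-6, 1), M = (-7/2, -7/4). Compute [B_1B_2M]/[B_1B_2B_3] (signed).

[B_1B_2B_3] = ½·((-2)·(-4−1) + (-3)·(1−0) + (-6)·(0−(-4))) = ½·(10 − 3 − 24) = -17/2.
[B_1B_2M] = ½·((-2)·(-4−(-7/4)) + (-3)·(-7/4−0) + (-7/2)·(0−(-4))) = ½·(9/2 + 21/4 − 14) = -17/8, so the ratio is (-17/8)/(-17/2) = 1/4.

1/4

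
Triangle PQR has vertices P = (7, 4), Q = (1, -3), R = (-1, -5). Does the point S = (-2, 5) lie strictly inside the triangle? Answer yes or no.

Barycentric coordinates of S: (11, -89/2, 69/2).
The three coordinates are positive, negative, positive; a point is interior exactly when all three are positive.

no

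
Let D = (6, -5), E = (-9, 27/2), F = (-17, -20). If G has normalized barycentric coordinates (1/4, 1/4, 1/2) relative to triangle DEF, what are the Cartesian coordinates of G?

(-37/4, -63/8)

G = (1/4)·D + (1/4)·E + (1/2)·F.
x-coordinate: (1/4)·6 + (1/4)·(-9) + (1/2)·(-17) = -37/4.
y-coordinate: (1/4)·(-5) + (1/4)·(27/2) + (1/2)·(-20) = -63/8.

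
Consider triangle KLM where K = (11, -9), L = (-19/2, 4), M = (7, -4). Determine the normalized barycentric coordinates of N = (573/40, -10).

Signed area of the reference triangle: [KLM] = ½·(11·(4−(-4)) + (-19/2)·(-4−(-9)) + 7·(-9−4)) = ½·(88 − 95/2 − 91) = -101/4.
[NLM] = ½·((573/40)·(4−(-4)) + (-19/2)·(-4−(-10)) + 7·(-10−4)) = ½·(573/5 − 57 − 98) = -101/5, so the K-coordinate is (-101/5)/(-101/4) = 4/5.
[KNM] = ½·(11·(-10−(-4)) + (573/40)·(-4−(-9)) + 7·(-9−(-10))) = ½·(-66 + 573/8 + 7) = 101/16, so the L-coordinate is -1/4.
[KLN] = ½·(11·(4−(-10)) + (-19/2)·(-10−(-9)) + (573/40)·(-9−4)) = ½·(154 + 19/2 − 7449/40) = -909/80, so the M-coordinate is 9/20.

(4/5, -1/4, 9/20)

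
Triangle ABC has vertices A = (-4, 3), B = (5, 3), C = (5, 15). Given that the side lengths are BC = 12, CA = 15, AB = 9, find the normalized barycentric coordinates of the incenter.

The incenter has barycentric coordinates proportional to the opposite side lengths: (12 : 15 : 9).
Normalizing by 12+15+9 = 36 gives (1/3, 5/12, 1/4).

(1/3, 5/12, 1/4)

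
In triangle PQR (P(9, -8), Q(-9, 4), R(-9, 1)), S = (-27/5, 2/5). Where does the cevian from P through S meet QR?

(-9, 5/2)

Barycentric coordinates of S with respect to PQR: (1/5, 2/5, 2/5).
On side QR the P-coordinate is zero; dropping S's P-weight 1/5 and renormalizing the remaining 2/5 : 2/5 gives weights 1/2, 1/2 on Q, R.
T = (1/2)·(-9, 4) + (1/2)·(-9, 1) = (-9, 5/2).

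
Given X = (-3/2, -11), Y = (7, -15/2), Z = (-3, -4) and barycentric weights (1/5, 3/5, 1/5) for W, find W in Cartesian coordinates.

(33/10, -15/2)

W = (1/5)·X + (3/5)·Y + (1/5)·Z.
x-coordinate: (1/5)·(-3/2) + (3/5)·7 + (1/5)·(-3) = 33/10.
y-coordinate: (1/5)·(-11) + (3/5)·(-15/2) + (1/5)·(-4) = -15/2.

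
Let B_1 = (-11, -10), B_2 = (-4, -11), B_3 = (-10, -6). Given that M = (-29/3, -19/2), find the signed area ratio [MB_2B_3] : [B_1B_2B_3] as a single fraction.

[B_1B_2B_3] = ½·((-11)·(-11−(-6)) + (-4)·(-6−(-10)) + (-10)·(-10−(-11))) = ½·(55 − 16 − 10) = 29/2.
[MB_2B_3] = ½·((-29/3)·(-11−(-6)) + (-4)·(-6−(-19/2)) + (-10)·(-19/2−(-11))) = ½·(145/3 − 14 − 15) = 29/3, so the ratio is (29/3)/(29/2) = 2/3.

2/3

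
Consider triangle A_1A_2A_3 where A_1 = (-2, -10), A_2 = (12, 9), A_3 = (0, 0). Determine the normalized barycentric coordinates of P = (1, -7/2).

Signed area of the reference triangle: [A_1A_2A_3] = ½·((-2)·(9−0) + 12·(0−(-10)) + 0·(-10−9)) = ½·(-18 + 120 + 0) = 51.
[PA_2A_3] = ½·(1·(9−0) + 12·(0−(-7/2)) + 0·(-7/2−9)) = ½·(9 + 42 + 0) = 51/2, so the A_1-coordinate is (51/2)/51 = 1/2.
[A_1PA_3] = ½·((-2)·(-7/2−0) + 1·(0−(-10)) + 0·(-10−(-7/2))) = ½·(7 + 10 + 0) = 17/2, so the A_2-coordinate is 1/6.
[A_1A_2P] = ½·((-2)·(9−(-7/2)) + 12·(-7/2−(-10)) + 1·(-10−9)) = ½·(-25 + 78 − 19) = 17, so the A_3-coordinate is 1/3.

(1/2, 1/6, 1/3)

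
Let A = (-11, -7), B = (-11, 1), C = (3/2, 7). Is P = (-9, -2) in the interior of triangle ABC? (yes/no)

Barycentric coordinates of P: (99/200, 69/200, 4/25).
The three coordinates are positive, positive, positive; a point is interior exactly when all three are positive.

yes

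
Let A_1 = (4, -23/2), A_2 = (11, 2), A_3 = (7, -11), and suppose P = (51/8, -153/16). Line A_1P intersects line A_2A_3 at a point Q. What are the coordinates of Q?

Barycentric coordinates of P with respect to A_1A_2A_3: (3/8, 1/8, 1/2).
On side A_2A_3 the A_1-coordinate is zero; dropping P's A_1-weight 3/8 and renormalizing the remaining 1/8 : 1/2 gives weights 1/5, 4/5 on A_2, A_3.
Q = (1/5)·(11, 2) + (4/5)·(7, -11) = (39/5, -42/5).

(39/5, -42/5)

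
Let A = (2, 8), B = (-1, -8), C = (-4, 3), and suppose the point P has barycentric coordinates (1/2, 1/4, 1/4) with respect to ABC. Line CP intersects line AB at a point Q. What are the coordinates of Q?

Line CP meets AB where the C-coordinate vanishes; zeroing P's C-weight and renormalizing leaves A, B-weights 1/2 : 1/4 → (2/3, 1/3).
So Q = (2/3)·A + (1/3)·B = (1, 8/3).

(1, 8/3)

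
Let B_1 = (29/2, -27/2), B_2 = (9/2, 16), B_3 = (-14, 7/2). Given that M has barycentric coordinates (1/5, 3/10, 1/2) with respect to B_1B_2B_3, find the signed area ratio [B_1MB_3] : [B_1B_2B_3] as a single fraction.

3/10

The signed ratio [B_1MB_3]/[B_1B_2B_3] equals the barycentric coordinate of M at vertex B_2, which is 3/10.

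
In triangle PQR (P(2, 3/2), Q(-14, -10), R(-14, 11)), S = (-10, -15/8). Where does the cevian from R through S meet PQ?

Barycentric coordinates of S with respect to PQR: (1/4, 1/2, 1/4).
On side PQ the R-coordinate is zero; dropping S's R-weight 1/4 and renormalizing the remaining 1/4 : 1/2 gives weights 1/3, 2/3 on P, Q.
T = (1/3)·(2, 3/2) + (2/3)·(-14, -10) = (-26/3, -37/6).

(-26/3, -37/6)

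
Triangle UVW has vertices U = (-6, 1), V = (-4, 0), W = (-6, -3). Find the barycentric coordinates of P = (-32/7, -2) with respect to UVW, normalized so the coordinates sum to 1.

(-2/7, 5/7, 4/7)

Signed area of the reference triangle: [UVW] = ½·((-6)·(0−(-3)) + (-4)·(-3−1) + (-6)·(1−0)) = ½·(-18 + 16 − 6) = -4.
[PVW] = ½·((-32/7)·(0−(-3)) + (-4)·(-3−(-2)) + (-6)·(-2−0)) = ½·(-96/7 + 4 + 12) = 8/7, so the U-coordinate is (8/7)/(-4) = -2/7.
[UPW] = ½·((-6)·(-2−(-3)) + (-32/7)·(-3−1) + (-6)·(1−(-2))) = ½·(-6 + 128/7 − 18) = -20/7, so the V-coordinate is 5/7.
[UVP] = ½·((-6)·(0−(-2)) + (-4)·(-2−1) + (-32/7)·(1−0)) = ½·(-12 + 12 − 32/7) = -16/7, so the W-coordinate is 4/7.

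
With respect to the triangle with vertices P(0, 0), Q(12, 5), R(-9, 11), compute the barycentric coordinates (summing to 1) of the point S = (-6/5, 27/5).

Signed area of the reference triangle: [PQR] = ½·(0·(5−11) + 12·(11−0) + (-9)·(0−5)) = ½·(0 + 132 + 45) = 177/2.
[SQR] = ½·((-6/5)·(5−11) + 12·(11−(27/5)) + (-9)·(27/5−5)) = ½·(36/5 + 336/5 − 18/5) = 177/5, so the P-coordinate is (177/5)/(177/2) = 2/5.
[PSR] = ½·(0·(27/5−11) + (-6/5)·(11−0) + (-9)·(0−(27/5))) = ½·(0 − 66/5 + 243/5) = 177/10, so the Q-coordinate is 1/5.
[PQS] = ½·(0·(5−(27/5)) + 12·(27/5−0) + (-6/5)·(0−5)) = ½·(0 + 324/5 + 6) = 177/5, so the R-coordinate is 2/5.
Check: 2/5 + 1/5 + 2/5 = 1.

(2/5, 1/5, 2/5)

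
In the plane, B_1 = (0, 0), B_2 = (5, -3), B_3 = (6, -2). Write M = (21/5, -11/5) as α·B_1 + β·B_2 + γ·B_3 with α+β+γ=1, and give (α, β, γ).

Signed area of the reference triangle: [B_1B_2B_3] = ½·(0·(-3−(-2)) + 5·(-2−0) + 6·(0−(-3))) = ½·(0 − 10 + 18) = 4.
[MB_2B_3] = ½·((21/5)·(-3−(-2)) + 5·(-2−(-11/5)) + 6·(-11/5−(-3))) = ½·(-21/5 + 1 + 24/5) = 4/5, so the B_1-coordinate is (4/5)/4 = 1/5.
[B_1MB_3] = ½·(0·(-11/5−(-2)) + (21/5)·(-2−0) + 6·(0−(-11/5))) = ½·(0 − 42/5 + 66/5) = 12/5, so the B_2-coordinate is 3/5.
[B_1B_2M] = ½·(0·(-3−(-11/5)) + 5·(-11/5−0) + (21/5)·(0−(-3))) = ½·(0 − 11 + 63/5) = 4/5, so the B_3-coordinate is 1/5.

(1/5, 3/5, 1/5)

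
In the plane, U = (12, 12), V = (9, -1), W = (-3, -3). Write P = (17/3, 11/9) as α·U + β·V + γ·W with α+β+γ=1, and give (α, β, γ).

(2/9, 4/9, 1/3)

Signed area of the reference triangle: [UVW] = ½·(12·(-1−(-3)) + 9·(-3−12) + (-3)·(12−(-1))) = ½·(24 − 135 − 39) = -75.
[PVW] = ½·((17/3)·(-1−(-3)) + 9·(-3−(11/9)) + (-3)·(11/9−(-1))) = ½·(34/3 − 38 − 20/3) = -50/3, so the U-coordinate is (-50/3)/(-75) = 2/9.
[UPW] = ½·(12·(11/9−(-3)) + (17/3)·(-3−12) + (-3)·(12−(11/9))) = ½·(152/3 − 85 − 97/3) = -100/3, so the V-coordinate is 4/9.
[UVP] = ½·(12·(-1−(11/9)) + 9·(11/9−12) + (17/3)·(12−(-1))) = ½·(-80/3 − 97 + 221/3) = -25, so the W-coordinate is 1/3.
Check: 2/9 + 4/9 + 1/3 = 1.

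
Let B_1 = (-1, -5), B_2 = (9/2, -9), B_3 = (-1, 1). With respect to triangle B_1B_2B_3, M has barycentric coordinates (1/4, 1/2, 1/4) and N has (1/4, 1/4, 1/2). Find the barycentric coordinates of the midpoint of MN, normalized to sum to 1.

(1/4, 3/8, 3/8)

Since both coordinate triples sum to 1, the midpoint's barycentrics are the componentwise average.
(1/4+1/4)/2 = 1/4; similarly 3/8 and 3/8.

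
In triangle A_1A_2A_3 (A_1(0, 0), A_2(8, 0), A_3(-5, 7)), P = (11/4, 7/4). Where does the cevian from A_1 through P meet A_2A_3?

(11/3, 7/3)

Barycentric coordinates of P with respect to A_1A_2A_3: (1/4, 1/2, 1/4).
On side A_2A_3 the A_1-coordinate is zero; dropping P's A_1-weight 1/4 and renormalizing the remaining 1/2 : 1/4 gives weights 2/3, 1/3 on A_2, A_3.
Q = (2/3)·(8, 0) + (1/3)·(-5, 7) = (11/3, 7/3).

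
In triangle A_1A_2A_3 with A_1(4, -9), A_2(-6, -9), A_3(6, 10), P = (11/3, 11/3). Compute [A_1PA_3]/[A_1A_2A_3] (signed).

[A_1A_2A_3] = ½·(4·(-9−10) + (-6)·(10−(-9)) + 6·(-9−(-9))) = ½·(-76 − 114 + 0) = -95.
[A_1PA_3] = ½·(4·(11/3−10) + (11/3)·(10−(-9)) + 6·(-9−(11/3))) = ½·(-76/3 + 209/3 − 76) = -95/6, so the ratio is (-95/6)/(-95) = 1/6.

1/6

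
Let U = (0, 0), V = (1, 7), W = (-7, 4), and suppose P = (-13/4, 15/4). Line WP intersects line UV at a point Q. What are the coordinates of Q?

Barycentric coordinates of P with respect to UVW: (1/4, 1/4, 1/2).
On side UV the W-coordinate is zero; dropping P's W-weight 1/2 and renormalizing the remaining 1/4 : 1/4 gives weights 1/2, 1/2 on U, V.
Q = (1/2)·(0, 0) + (1/2)·(1, 7) = (1/2, 7/2).

(1/2, 7/2)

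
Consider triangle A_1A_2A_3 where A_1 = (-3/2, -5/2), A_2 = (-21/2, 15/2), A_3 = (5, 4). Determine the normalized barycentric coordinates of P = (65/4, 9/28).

Signed area of the reference triangle: [A_1A_2A_3] = ½·((-3/2)·(15/2−4) + (-21/2)·(4−(-5/2)) + 5·(-5/2−(15/2))) = ½·(-21/4 − 273/4 − 50) = -247/4.
[PA_2A_3] = ½·((65/4)·(15/2−4) + (-21/2)·(4−(9/28)) + 5·(9/28−(15/2))) = ½·(455/8 − 309/8 − 1005/28) = -247/28, so the A_1-coordinate is (-247/28)/(-247/4) = 1/7.
[A_1PA_3] = ½·((-3/2)·(9/28−4) + (65/4)·(4−(-5/2)) + 5·(-5/2−(9/28))) = ½·(309/56 + 845/8 − 395/28) = 2717/56, so the A_2-coordinate is -11/14.
[A_1A_2P] = ½·((-3/2)·(15/2−(9/28)) + (-21/2)·(9/28−(-5/2)) + (65/4)·(-5/2−(15/2))) = ½·(-603/56 − 237/8 − 325/2) = -5681/56, so the A_3-coordinate is 23/14.

(1/7, -11/14, 23/14)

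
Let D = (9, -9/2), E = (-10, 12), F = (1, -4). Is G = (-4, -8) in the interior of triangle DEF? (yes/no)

Barycentric coordinates of G: (-248/245, -69/245, 562/245).
The three coordinates are negative, negative, positive; a point is interior exactly when all three are positive.

no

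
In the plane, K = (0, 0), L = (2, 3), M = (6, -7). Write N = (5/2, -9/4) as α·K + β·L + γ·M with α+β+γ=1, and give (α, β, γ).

(1/2, 1/8, 3/8)

Signed area of the reference triangle: [KLM] = ½·(0·(3−(-7)) + 2·(-7−0) + 6·(0−3)) = ½·(0 − 14 − 18) = -16.
[NLM] = ½·((5/2)·(3−(-7)) + 2·(-7−(-9/4)) + 6·(-9/4−3)) = ½·(25 − 19/2 − 63/2) = -8, so the K-coordinate is (-8)/(-16) = 1/2.
[KNM] = ½·(0·(-9/4−(-7)) + (5/2)·(-7−0) + 6·(0−(-9/4))) = ½·(0 − 35/2 + 27/2) = -2, so the L-coordinate is 1/8.
[KLN] = ½·(0·(3−(-9/4)) + 2·(-9/4−0) + (5/2)·(0−3)) = ½·(0 − 9/2 − 15/2) = -6, so the M-coordinate is 3/8.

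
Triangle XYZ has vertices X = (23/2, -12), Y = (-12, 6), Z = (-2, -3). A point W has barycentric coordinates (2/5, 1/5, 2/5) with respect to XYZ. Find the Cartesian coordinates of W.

W = (2/5)·X + (1/5)·Y + (2/5)·Z.
x-coordinate: (2/5)·(23/2) + (1/5)·(-12) + (2/5)·(-2) = 7/5.
y-coordinate: (2/5)·(-12) + (1/5)·6 + (2/5)·(-3) = -24/5.

(7/5, -24/5)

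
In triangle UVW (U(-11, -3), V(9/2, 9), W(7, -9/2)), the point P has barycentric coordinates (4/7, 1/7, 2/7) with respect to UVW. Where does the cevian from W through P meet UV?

(-79/10, -3/5)

Line WP meets UV where the W-coordinate vanishes; zeroing P's W-weight and renormalizing leaves U, V-weights 4/7 : 1/7 → (4/5, 1/5).
So Q = (4/5)·U + (1/5)·V = (-79/10, -3/5).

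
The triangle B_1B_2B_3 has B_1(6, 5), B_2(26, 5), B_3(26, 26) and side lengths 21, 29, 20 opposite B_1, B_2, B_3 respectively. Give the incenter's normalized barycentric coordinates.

(3/10, 29/70, 2/7)

The incenter has barycentric coordinates proportional to the opposite side lengths: (21 : 29 : 20).
Normalizing by 21+29+20 = 70 gives (3/10, 29/70, 2/7).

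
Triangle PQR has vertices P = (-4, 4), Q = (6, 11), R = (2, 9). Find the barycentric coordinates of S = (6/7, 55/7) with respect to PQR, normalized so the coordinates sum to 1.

(2/7, 1/7, 4/7)

Signed area of the reference triangle: [PQR] = ½·((-4)·(11−9) + 6·(9−4) + 2·(4−11)) = ½·(-8 + 30 − 14) = 4.
[SQR] = ½·((6/7)·(11−9) + 6·(9−(55/7)) + 2·(55/7−11)) = ½·(12/7 + 48/7 − 44/7) = 8/7, so the P-coordinate is (8/7)/4 = 2/7.
[PSR] = ½·((-4)·(55/7−9) + (6/7)·(9−4) + 2·(4−(55/7))) = ½·(32/7 + 30/7 − 54/7) = 4/7, so the Q-coordinate is 1/7.
[PQS] = ½·((-4)·(11−(55/7)) + 6·(55/7−4) + (6/7)·(4−11)) = ½·(-88/7 + 162/7 − 6) = 16/7, so the R-coordinate is 4/7.
Check: 2/7 + 1/7 + 4/7 = 1.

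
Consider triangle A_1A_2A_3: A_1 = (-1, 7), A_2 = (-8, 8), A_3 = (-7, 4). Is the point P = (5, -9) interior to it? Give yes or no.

no

Barycentric coordinates of P: (35/27, -38/9, 106/27).
The three coordinates are positive, negative, positive; a point is interior exactly when all three are positive.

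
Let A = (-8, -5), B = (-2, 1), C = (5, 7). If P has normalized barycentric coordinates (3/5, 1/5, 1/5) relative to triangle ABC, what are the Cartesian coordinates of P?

P = (3/5)·A + (1/5)·B + (1/5)·C.
x-coordinate: (3/5)·(-8) + (1/5)·(-2) + (1/5)·5 = -21/5.
y-coordinate: (3/5)·(-5) + (1/5)·1 + (1/5)·7 = -7/5.

(-21/5, -7/5)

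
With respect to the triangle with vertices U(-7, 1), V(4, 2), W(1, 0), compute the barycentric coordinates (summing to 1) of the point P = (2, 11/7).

Signed area of the reference triangle: [UVW] = ½·((-7)·(2−0) + 4·(0−1) + 1·(1−2)) = ½·(-14 − 4 − 1) = -19/2.
[PVW] = ½·(2·(2−0) + 4·(0−(11/7)) + 1·(11/7−2)) = ½·(4 − 44/7 − 3/7) = -19/14, so the U-coordinate is (-19/14)/(-19/2) = 1/7.
[UPW] = ½·((-7)·(11/7−0) + 2·(0−1) + 1·(1−(11/7))) = ½·(-11 − 2 − 4/7) = -95/14, so the V-coordinate is 5/7.
[UVP] = ½·((-7)·(2−(11/7)) + 4·(11/7−1) + 2·(1−2)) = ½·(-3 + 16/7 − 2) = -19/14, so the W-coordinate is 1/7.
Check: 1/7 + 5/7 + 1/7 = 1.

(1/7, 5/7, 1/7)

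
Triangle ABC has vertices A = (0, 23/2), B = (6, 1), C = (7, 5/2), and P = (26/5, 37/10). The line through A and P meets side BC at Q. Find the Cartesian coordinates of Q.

(13/2, 7/4)

Barycentric coordinates of P with respect to ABC: (1/5, 2/5, 2/5).
On side BC the A-coordinate is zero; dropping P's A-weight 1/5 and renormalizing the remaining 2/5 : 2/5 gives weights 1/2, 1/2 on B, C.
Q = (1/2)·(6, 1) + (1/2)·(7, 5/2) = (13/2, 7/4).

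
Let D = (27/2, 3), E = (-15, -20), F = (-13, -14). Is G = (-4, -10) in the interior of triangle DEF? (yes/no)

yes

Barycentric coordinates of G: (46/125, 47/125, 32/125).
The three coordinates are positive, positive, positive; a point is interior exactly when all three are positive.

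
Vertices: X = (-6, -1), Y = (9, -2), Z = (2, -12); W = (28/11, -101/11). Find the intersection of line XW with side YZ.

Barycentric coordinates of W with respect to XYZ: (1/11, 2/11, 8/11).
On side YZ the X-coordinate is zero; dropping W's X-weight 1/11 and renormalizing the remaining 2/11 : 8/11 gives weights 1/5, 4/5 on Y, Z.
V = (1/5)·(9, -2) + (4/5)·(2, -12) = (17/5, -10).

(17/5, -10)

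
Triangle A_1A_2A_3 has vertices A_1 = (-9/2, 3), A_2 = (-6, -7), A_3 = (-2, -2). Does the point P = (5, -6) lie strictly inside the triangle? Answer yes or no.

no

Barycentric coordinates of P: (-102/65, -10/13, 217/65).
The three coordinates are negative, negative, positive; a point is interior exactly when all three are positive.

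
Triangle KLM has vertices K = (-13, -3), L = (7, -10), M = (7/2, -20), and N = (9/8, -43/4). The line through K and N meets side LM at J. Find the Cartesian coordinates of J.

(35/6, -40/3)

Barycentric coordinates of N with respect to KLM: (1/4, 1/2, 1/4).
On side LM the K-coordinate is zero; dropping N's K-weight 1/4 and renormalizing the remaining 1/2 : 1/4 gives weights 2/3, 1/3 on L, M.
J = (2/3)·(7, -10) + (1/3)·(7/2, -20) = (35/6, -40/3).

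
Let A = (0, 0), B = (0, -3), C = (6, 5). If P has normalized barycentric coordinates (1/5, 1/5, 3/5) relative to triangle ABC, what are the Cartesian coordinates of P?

P = (1/5)·A + (1/5)·B + (3/5)·C.
x-coordinate: (1/5)·0 + (1/5)·0 + (3/5)·6 = 18/5.
y-coordinate: (1/5)·0 + (1/5)·(-3) + (3/5)·5 = 12/5.

(18/5, 12/5)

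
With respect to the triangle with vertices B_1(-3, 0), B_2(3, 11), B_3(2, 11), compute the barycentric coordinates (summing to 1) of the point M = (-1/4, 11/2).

Signed area of the reference triangle: [B_1B_2B_3] = ½·((-3)·(11−11) + 3·(11−0) + 2·(0−11)) = ½·(0 + 33 − 22) = 11/2.
[MB_2B_3] = ½·((-1/4)·(11−11) + 3·(11−(11/2)) + 2·(11/2−11)) = ½·(0 + 33/2 − 11) = 11/4, so the B_1-coordinate is (11/4)/(11/2) = 1/2.
[B_1MB_3] = ½·((-3)·(11/2−11) + (-1/4)·(11−0) + 2·(0−(11/2))) = ½·(33/2 − 11/4 − 11) = 11/8, so the B_2-coordinate is 1/4.
[B_1B_2M] = ½·((-3)·(11−(11/2)) + 3·(11/2−0) + (-1/4)·(0−11)) = ½·(-33/2 + 33/2 + 11/4) = 11/8, so the B_3-coordinate is 1/4.

(1/2, 1/4, 1/4)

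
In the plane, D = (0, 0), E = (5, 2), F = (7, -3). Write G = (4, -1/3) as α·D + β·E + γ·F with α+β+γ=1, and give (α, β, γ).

Signed area of the reference triangle: [DEF] = ½·(0·(2−(-3)) + 5·(-3−0) + 7·(0−2)) = ½·(0 − 15 − 14) = -29/2.
[GEF] = ½·(4·(2−(-3)) + 5·(-3−(-1/3)) + 7·(-1/3−2)) = ½·(20 − 40/3 − 49/3) = -29/6, so the D-coordinate is (-29/6)/(-29/2) = 1/3.
[DGF] = ½·(0·(-1/3−(-3)) + 4·(-3−0) + 7·(0−(-1/3))) = ½·(0 − 12 + 7/3) = -29/6, so the E-coordinate is 1/3.
[DEG] = ½·(0·(2−(-1/3)) + 5·(-1/3−0) + 4·(0−2)) = ½·(0 − 5/3 − 8) = -29/6, so the F-coordinate is 1/3.
Check: 1/3 + 1/3 + 1/3 = 1.

(1/3, 1/3, 1/3)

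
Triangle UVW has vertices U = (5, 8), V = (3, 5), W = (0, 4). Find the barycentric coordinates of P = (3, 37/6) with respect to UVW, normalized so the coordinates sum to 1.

(1/2, 1/6, 1/3)

Signed area of the reference triangle: [UVW] = ½·(5·(5−4) + 3·(4−8) + 0·(8−5)) = ½·(5 − 12 + 0) = -7/2.
[PVW] = ½·(3·(5−4) + 3·(4−(37/6)) + 0·(37/6−5)) = ½·(3 − 13/2 + 0) = -7/4, so the U-coordinate is (-7/4)/(-7/2) = 1/2.
[UPW] = ½·(5·(37/6−4) + 3·(4−8) + 0·(8−(37/6))) = ½·(65/6 − 12 + 0) = -7/12, so the V-coordinate is 1/6.
[UVP] = ½·(5·(5−(37/6)) + 3·(37/6−8) + 3·(8−5)) = ½·(-35/6 − 11/2 + 9) = -7/6, so the W-coordinate is 1/3.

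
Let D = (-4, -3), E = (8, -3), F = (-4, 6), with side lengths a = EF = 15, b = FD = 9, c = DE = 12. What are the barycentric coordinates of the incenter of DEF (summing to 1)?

The incenter has barycentric coordinates proportional to the opposite side lengths: (15 : 9 : 12).
Normalizing by 15+9+12 = 36 gives (5/12, 1/4, 1/3).

(5/12, 1/4, 1/3)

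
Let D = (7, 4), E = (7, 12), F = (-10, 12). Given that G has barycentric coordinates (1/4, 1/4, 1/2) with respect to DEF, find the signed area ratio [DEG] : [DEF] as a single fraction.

The signed ratio [DEG]/[DEF] equals the barycentric coordinate of G at vertex F, which is 1/2.

1/2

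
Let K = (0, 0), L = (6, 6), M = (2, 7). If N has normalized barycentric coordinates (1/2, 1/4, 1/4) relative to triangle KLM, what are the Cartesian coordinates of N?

N = (1/2)·K + (1/4)·L + (1/4)·M.
x-coordinate: (1/2)·0 + (1/4)·6 + (1/4)·2 = 2.
y-coordinate: (1/2)·0 + (1/4)·6 + (1/4)·7 = 13/4.

(2, 13/4)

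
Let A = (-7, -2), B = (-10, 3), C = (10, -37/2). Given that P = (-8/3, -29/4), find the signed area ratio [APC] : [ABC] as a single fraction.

[ABC] = ½·((-7)·(3−(-37/2)) + (-10)·(-37/2−(-2)) + 10·(-2−3)) = ½·(-301/2 + 165 − 50) = -71/4.
[APC] = ½·((-7)·(-29/4−(-37/2)) + (-8/3)·(-37/2−(-2)) + 10·(-2−(-29/4))) = ½·(-315/4 + 44 + 105/2) = 71/8, so the ratio is (71/8)/(-71/4) = -1/2.

-1/2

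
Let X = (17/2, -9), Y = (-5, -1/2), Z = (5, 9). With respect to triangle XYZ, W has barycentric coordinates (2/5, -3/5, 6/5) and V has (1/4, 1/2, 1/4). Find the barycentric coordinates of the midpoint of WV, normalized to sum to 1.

(13/40, -1/20, 29/40)

Since both coordinate triples sum to 1, the midpoint's barycentrics are the componentwise average.
(2/5+1/4)/2 = 13/40; similarly -1/20 and 29/40.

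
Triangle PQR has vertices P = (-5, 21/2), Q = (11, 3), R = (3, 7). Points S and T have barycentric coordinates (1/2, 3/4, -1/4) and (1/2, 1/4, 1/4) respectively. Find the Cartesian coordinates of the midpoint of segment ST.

Barycentric coordinates of the midpoint are the average: (1/2, 1/2, 0).
Converting: (1/2)·P + (1/2)·Q + 0·R = (3, 27/4).

(3, 27/4)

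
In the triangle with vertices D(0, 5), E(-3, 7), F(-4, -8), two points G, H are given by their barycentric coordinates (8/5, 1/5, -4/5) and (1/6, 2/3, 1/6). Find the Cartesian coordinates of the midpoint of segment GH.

(-1/30, 599/60)

Barycentric coordinates of the midpoint are the average: (53/60, 13/30, -19/60).
Converting: (53/60)·D + (13/30)·E + (-19/60)·F = (-1/30, 599/60).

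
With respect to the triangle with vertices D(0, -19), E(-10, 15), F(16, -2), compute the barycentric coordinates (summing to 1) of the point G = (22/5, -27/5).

(2/5, 1/5, 2/5)

Signed area of the reference triangle: [DEF] = ½·(0·(15−(-2)) + (-10)·(-2−(-19)) + 16·(-19−15)) = ½·(0 − 170 − 544) = -357.
[GEF] = ½·((22/5)·(15−(-2)) + (-10)·(-2−(-27/5)) + 16·(-27/5−15)) = ½·(374/5 − 34 − 1632/5) = -714/5, so the D-coordinate is (-714/5)/(-357) = 2/5.
[DGF] = ½·(0·(-27/5−(-2)) + (22/5)·(-2−(-19)) + 16·(-19−(-27/5))) = ½·(0 + 374/5 − 1088/5) = -357/5, so the E-coordinate is 1/5.
[DEG] = ½·(0·(15−(-27/5)) + (-10)·(-27/5−(-19)) + (22/5)·(-19−15)) = ½·(0 − 136 − 748/5) = -714/5, so the F-coordinate is 2/5.
Check: 2/5 + 1/5 + 2/5 = 1.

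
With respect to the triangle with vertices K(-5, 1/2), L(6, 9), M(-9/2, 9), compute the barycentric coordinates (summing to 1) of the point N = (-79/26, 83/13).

(4/13, 2/13, 7/13)

Signed area of the reference triangle: [KLM] = ½·((-5)·(9−9) + 6·(9−(1/2)) + (-9/2)·(1/2−9)) = ½·(0 + 51 + 153/4) = 357/8.
[NLM] = ½·((-79/26)·(9−9) + 6·(9−(83/13)) + (-9/2)·(83/13−9)) = ½·(0 + 204/13 + 153/13) = 357/26, so the K-coordinate is (357/26)/(357/8) = 4/13.
[KNM] = ½·((-5)·(83/13−9) + (-79/26)·(9−(1/2)) + (-9/2)·(1/2−(83/13))) = ½·(170/13 − 1343/52 + 1377/52) = 357/52, so the L-coordinate is 2/13.
[KLN] = ½·((-5)·(9−(83/13)) + 6·(83/13−(1/2)) + (-79/26)·(1/2−9)) = ½·(-170/13 + 459/13 + 1343/52) = 2499/104, so the M-coordinate is 7/13.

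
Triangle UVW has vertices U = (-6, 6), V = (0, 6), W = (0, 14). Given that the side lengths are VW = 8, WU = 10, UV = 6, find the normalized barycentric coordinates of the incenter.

(1/3, 5/12, 1/4)

The incenter has barycentric coordinates proportional to the opposite side lengths: (8 : 10 : 6).
Normalizing by 8+10+6 = 24 gives (1/3, 5/12, 1/4).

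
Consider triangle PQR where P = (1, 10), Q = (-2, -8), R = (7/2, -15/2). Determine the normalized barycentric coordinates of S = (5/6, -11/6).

(1/3, 1/3, 1/3)

Signed area of the reference triangle: [PQR] = ½·(1·(-8−(-15/2)) + (-2)·(-15/2−10) + (7/2)·(10−(-8))) = ½·(-1/2 + 35 + 63) = 195/4.
[SQR] = ½·((5/6)·(-8−(-15/2)) + (-2)·(-15/2−(-11/6)) + (7/2)·(-11/6−(-8))) = ½·(-5/12 + 34/3 + 259/12) = 65/4, so the P-coordinate is (65/4)/(195/4) = 1/3.
[PSR] = ½·(1·(-11/6−(-15/2)) + (5/6)·(-15/2−10) + (7/2)·(10−(-11/6))) = ½·(17/3 − 175/12 + 497/12) = 65/4, so the Q-coordinate is 1/3.
[PQS] = ½·(1·(-8−(-11/6)) + (-2)·(-11/6−10) + (5/6)·(10−(-8))) = ½·(-37/6 + 71/3 + 15) = 65/4, so the R-coordinate is 1/3.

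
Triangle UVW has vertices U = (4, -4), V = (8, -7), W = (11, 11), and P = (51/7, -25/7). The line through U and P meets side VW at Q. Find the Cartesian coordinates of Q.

Barycentric coordinates of P with respect to UVW: (2/7, 4/7, 1/7).
On side VW the U-coordinate is zero; dropping P's U-weight 2/7 and renormalizing the remaining 4/7 : 1/7 gives weights 4/5, 1/5 on V, W.
Q = (4/5)·(8, -7) + (1/5)·(11, 11) = (43/5, -17/5).

(43/5, -17/5)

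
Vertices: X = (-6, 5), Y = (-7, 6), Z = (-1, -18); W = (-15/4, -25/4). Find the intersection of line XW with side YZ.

Barycentric coordinates of W with respect to XYZ: (1/4, 1/4, 1/2).
On side YZ the X-coordinate is zero; dropping W's X-weight 1/4 and renormalizing the remaining 1/4 : 1/2 gives weights 1/3, 2/3 on Y, Z.
V = (1/3)·(-7, 6) + (2/3)·(-1, -18) = (-3, -10).

(-3, -10)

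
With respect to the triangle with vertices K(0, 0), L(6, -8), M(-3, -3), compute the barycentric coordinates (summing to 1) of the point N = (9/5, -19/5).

Signed area of the reference triangle: [KLM] = ½·(0·(-8−(-3)) + 6·(-3−0) + (-3)·(0−(-8))) = ½·(0 − 18 − 24) = -21.
[NLM] = ½·((9/5)·(-8−(-3)) + 6·(-3−(-19/5)) + (-3)·(-19/5−(-8))) = ½·(-9 + 24/5 − 63/5) = -42/5, so the K-coordinate is (-42/5)/(-21) = 2/5.
[KNM] = ½·(0·(-19/5−(-3)) + (9/5)·(-3−0) + (-3)·(0−(-19/5))) = ½·(0 − 27/5 − 57/5) = -42/5, so the L-coordinate is 2/5.
[KLN] = ½·(0·(-8−(-19/5)) + 6·(-19/5−0) + (9/5)·(0−(-8))) = ½·(0 − 114/5 + 72/5) = -21/5, so the M-coordinate is 1/5.

(2/5, 2/5, 1/5)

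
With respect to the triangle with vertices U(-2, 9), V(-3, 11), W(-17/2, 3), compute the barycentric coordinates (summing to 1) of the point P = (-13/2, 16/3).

(1/6, 1/6, 2/3)

Signed area of the reference triangle: [UVW] = ½·((-2)·(11−3) + (-3)·(3−9) + (-17/2)·(9−11)) = ½·(-16 + 18 + 17) = 19/2.
[PVW] = ½·((-13/2)·(11−3) + (-3)·(3−(16/3)) + (-17/2)·(16/3−11)) = ½·(-52 + 7 + 289/6) = 19/12, so the U-coordinate is (19/12)/(19/2) = 1/6.
[UPW] = ½·((-2)·(16/3−3) + (-13/2)·(3−9) + (-17/2)·(9−(16/3))) = ½·(-14/3 + 39 − 187/6) = 19/12, so the V-coordinate is 1/6.
[UVP] = ½·((-2)·(11−(16/3)) + (-3)·(16/3−9) + (-13/2)·(9−11)) = ½·(-34/3 + 11 + 13) = 19/3, so the W-coordinate is 2/3.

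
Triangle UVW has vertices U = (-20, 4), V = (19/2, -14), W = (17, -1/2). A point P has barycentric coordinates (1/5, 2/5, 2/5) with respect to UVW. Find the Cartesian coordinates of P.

(33/5, -5)

P = (1/5)·U + (2/5)·V + (2/5)·W.
x-coordinate: (1/5)·(-20) + (2/5)·(19/2) + (2/5)·17 = 33/5.
y-coordinate: (1/5)·4 + (2/5)·(-14) + (2/5)·(-1/2) = -5.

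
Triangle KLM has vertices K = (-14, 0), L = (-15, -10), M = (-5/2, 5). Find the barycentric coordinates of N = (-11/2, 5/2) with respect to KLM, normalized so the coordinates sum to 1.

Signed area of the reference triangle: [KLM] = ½·((-14)·(-10−5) + (-15)·(5−0) + (-5/2)·(0−(-10))) = ½·(210 − 75 − 25) = 55.
[NLM] = ½·((-11/2)·(-10−5) + (-15)·(5−(5/2)) + (-5/2)·(5/2−(-10))) = ½·(165/2 − 75/2 − 125/4) = 55/8, so the K-coordinate is (55/8)/55 = 1/8.
[KNM] = ½·((-14)·(5/2−5) + (-11/2)·(5−0) + (-5/2)·(0−(5/2))) = ½·(35 − 55/2 + 25/4) = 55/8, so the L-coordinate is 1/8.
[KLN] = ½·((-14)·(-10−(5/2)) + (-15)·(5/2−0) + (-11/2)·(0−(-10))) = ½·(175 − 75/2 − 55) = 165/4, so the M-coordinate is 3/4.
Check: 1/8 + 1/8 + 3/4 = 1.

(1/8, 1/8, 3/4)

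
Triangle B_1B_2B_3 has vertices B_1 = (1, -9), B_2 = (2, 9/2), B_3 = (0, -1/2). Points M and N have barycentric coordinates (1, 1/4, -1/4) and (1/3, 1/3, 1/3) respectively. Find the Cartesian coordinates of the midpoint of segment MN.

(5/4, -113/24)

Barycentric coordinates of the midpoint are the average: (2/3, 7/24, 1/24).
Converting: (2/3)·B_1 + (7/24)·B_2 + (1/24)·B_3 = (5/4, -113/24).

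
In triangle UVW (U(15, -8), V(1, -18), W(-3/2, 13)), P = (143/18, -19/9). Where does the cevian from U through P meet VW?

(-7/8, 21/4)

Barycentric coordinates of P with respect to UVW: (5/9, 1/9, 1/3).
On side VW the U-coordinate is zero; dropping P's U-weight 5/9 and renormalizing the remaining 1/9 : 1/3 gives weights 1/4, 3/4 on V, W.
Q = (1/4)·(1, -18) + (3/4)·(-3/2, 13) = (-7/8, 21/4).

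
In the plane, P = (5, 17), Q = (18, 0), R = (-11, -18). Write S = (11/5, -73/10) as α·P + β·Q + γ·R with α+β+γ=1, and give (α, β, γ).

Signed area of the reference triangle: [PQR] = ½·(5·(0−(-18)) + 18·(-18−17) + (-11)·(17−0)) = ½·(90 − 630 − 187) = -727/2.
[SQR] = ½·((11/5)·(0−(-18)) + 18·(-18−(-73/10)) + (-11)·(-73/10−0)) = ½·(198/5 − 963/5 + 803/10) = -727/20, so the P-coordinate is (-727/20)/(-727/2) = 1/10.
[PSR] = ½·(5·(-73/10−(-18)) + (11/5)·(-18−17) + (-11)·(17−(-73/10))) = ½·(107/2 − 77 − 2673/10) = -727/5, so the Q-coordinate is 2/5.
[PQS] = ½·(5·(0−(-73/10)) + 18·(-73/10−17) + (11/5)·(17−0)) = ½·(73/2 − 2187/5 + 187/5) = -727/4, so the R-coordinate is 1/2.
Check: 1/10 + 2/5 + 1/2 = 1.

(1/10, 2/5, 1/2)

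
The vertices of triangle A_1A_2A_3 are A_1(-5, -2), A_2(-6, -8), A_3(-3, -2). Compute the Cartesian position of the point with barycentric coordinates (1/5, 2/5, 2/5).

(-23/5, -22/5)

P = (1/5)·A_1 + (2/5)·A_2 + (2/5)·A_3.
x-coordinate: (1/5)·(-5) + (2/5)·(-6) + (2/5)·(-3) = -23/5.
y-coordinate: (1/5)·(-2) + (2/5)·(-8) + (2/5)·(-2) = -22/5.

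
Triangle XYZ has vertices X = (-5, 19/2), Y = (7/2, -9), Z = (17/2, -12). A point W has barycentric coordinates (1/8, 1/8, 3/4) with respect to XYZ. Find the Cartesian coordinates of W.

(99/16, -143/16)

W = (1/8)·X + (1/8)·Y + (3/4)·Z.
x-coordinate: (1/8)·(-5) + (1/8)·(7/2) + (3/4)·(17/2) = 99/16.
y-coordinate: (1/8)·(19/2) + (1/8)·(-9) + (3/4)·(-12) = -143/16.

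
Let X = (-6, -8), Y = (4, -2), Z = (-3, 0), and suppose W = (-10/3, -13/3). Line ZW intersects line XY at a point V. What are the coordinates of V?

(-7/2, -13/2)

Barycentric coordinates of W with respect to XYZ: (1/2, 1/6, 1/3).
On side XY the Z-coordinate is zero; dropping W's Z-weight 1/3 and renormalizing the remaining 1/2 : 1/6 gives weights 3/4, 1/4 on X, Y.
V = (3/4)·(-6, -8) + (1/4)·(4, -2) = (-7/2, -13/2).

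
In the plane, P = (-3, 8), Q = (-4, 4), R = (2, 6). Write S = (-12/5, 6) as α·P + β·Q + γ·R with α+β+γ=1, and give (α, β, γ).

(2/5, 2/5, 1/5)

Signed area of the reference triangle: [PQR] = ½·((-3)·(4−6) + (-4)·(6−8) + 2·(8−4)) = ½·(6 + 8 + 8) = 11.
[SQR] = ½·((-12/5)·(4−6) + (-4)·(6−6) + 2·(6−4)) = ½·(24/5 + 0 + 4) = 22/5, so the P-coordinate is (22/5)/11 = 2/5.
[PSR] = ½·((-3)·(6−6) + (-12/5)·(6−8) + 2·(8−6)) = ½·(0 + 24/5 + 4) = 22/5, so the Q-coordinate is 2/5.
[PQS] = ½·((-3)·(4−6) + (-4)·(6−8) + (-12/5)·(8−4)) = ½·(6 + 8 − 48/5) = 11/5, so the R-coordinate is 1/5.
Check: 2/5 + 2/5 + 1/5 = 1.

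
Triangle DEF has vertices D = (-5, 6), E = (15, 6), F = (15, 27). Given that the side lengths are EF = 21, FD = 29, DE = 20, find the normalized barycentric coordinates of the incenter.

(3/10, 29/70, 2/7)

The incenter has barycentric coordinates proportional to the opposite side lengths: (21 : 29 : 20).
Normalizing by 21+29+20 = 70 gives (3/10, 29/70, 2/7).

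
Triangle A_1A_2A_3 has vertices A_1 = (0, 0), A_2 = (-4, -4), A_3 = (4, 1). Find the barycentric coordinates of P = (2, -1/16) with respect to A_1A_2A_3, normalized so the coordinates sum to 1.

(1/8, 3/16, 11/16)

Signed area of the reference triangle: [A_1A_2A_3] = ½·(0·(-4−1) + (-4)·(1−0) + 4·(0−(-4))) = ½·(0 − 4 + 16) = 6.
[PA_2A_3] = ½·(2·(-4−1) + (-4)·(1−(-1/16)) + 4·(-1/16−(-4))) = ½·(-10 − 17/4 + 63/4) = 3/4, so the A_1-coordinate is (3/4)/6 = 1/8.
[A_1PA_3] = ½·(0·(-1/16−1) + 2·(1−0) + 4·(0−(-1/16))) = ½·(0 + 2 + 1/4) = 9/8, so the A_2-coordinate is 3/16.
[A_1A_2P] = ½·(0·(-4−(-1/16)) + (-4)·(-1/16−0) + 2·(0−(-4))) = ½·(0 + 1/4 + 8) = 33/8, so the A_3-coordinate is 11/16.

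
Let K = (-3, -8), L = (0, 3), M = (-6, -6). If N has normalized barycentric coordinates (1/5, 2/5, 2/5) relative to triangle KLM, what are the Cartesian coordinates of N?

(-3, -14/5)

N = (1/5)·K + (2/5)·L + (2/5)·M.
x-coordinate: (1/5)·(-3) + (2/5)·0 + (2/5)·(-6) = -3.
y-coordinate: (1/5)·(-8) + (2/5)·3 + (2/5)·(-6) = -14/5.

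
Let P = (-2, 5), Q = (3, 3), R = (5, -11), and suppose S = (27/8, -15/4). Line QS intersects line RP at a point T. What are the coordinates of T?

(18/5, -39/5)

Barycentric coordinates of S with respect to PQR: (1/8, 3/8, 1/2).
On side RP the Q-coordinate is zero; dropping S's Q-weight 3/8 and renormalizing the remaining 1/2 : 1/8 gives weights 4/5, 1/5 on R, P.
T = (4/5)·(5, -11) + (1/5)·(-2, 5) = (18/5, -39/5).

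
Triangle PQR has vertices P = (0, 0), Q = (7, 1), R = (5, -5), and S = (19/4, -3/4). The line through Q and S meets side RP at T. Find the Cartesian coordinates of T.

Barycentric coordinates of S with respect to PQR: (1/4, 1/2, 1/4).
On side RP the Q-coordinate is zero; dropping S's Q-weight 1/2 and renormalizing the remaining 1/4 : 1/4 gives weights 1/2, 1/2 on R, P.
T = (1/2)·(5, -5) + (1/2)·(0, 0) = (5/2, -5/2).

(5/2, -5/2)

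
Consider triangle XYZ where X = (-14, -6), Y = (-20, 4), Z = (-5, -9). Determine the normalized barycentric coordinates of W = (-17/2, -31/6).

Signed area of the reference triangle: [XYZ] = ½·((-14)·(4−(-9)) + (-20)·(-9−(-6)) + (-5)·(-6−4)) = ½·(-182 + 60 + 50) = -36.
[WYZ] = ½·((-17/2)·(4−(-9)) + (-20)·(-9−(-31/6)) + (-5)·(-31/6−4)) = ½·(-221/2 + 230/3 + 275/6) = 6, so the X-coordinate is 6/(-36) = -1/6.
[XWZ] = ½·((-14)·(-31/6−(-9)) + (-17/2)·(-9−(-6)) + (-5)·(-6−(-31/6))) = ½·(-161/3 + 51/2 + 25/6) = -12, so the Y-coordinate is 1/3.
[XYW] = ½·((-14)·(4−(-31/6)) + (-20)·(-31/6−(-6)) + (-17/2)·(-6−4)) = ½·(-385/3 − 50/3 + 85) = -30, so the Z-coordinate is 5/6.

(-1/6, 1/3, 5/6)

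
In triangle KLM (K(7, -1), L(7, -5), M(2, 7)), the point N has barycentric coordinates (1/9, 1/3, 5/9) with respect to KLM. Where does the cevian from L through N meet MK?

Line LN meets MK where the L-coordinate vanishes; zeroing N's L-weight and renormalizing leaves M, K-weights 5/9 : 1/9 → (5/6, 1/6).
So J = (5/6)·M + (1/6)·K = (17/6, 17/3).

(17/6, 17/3)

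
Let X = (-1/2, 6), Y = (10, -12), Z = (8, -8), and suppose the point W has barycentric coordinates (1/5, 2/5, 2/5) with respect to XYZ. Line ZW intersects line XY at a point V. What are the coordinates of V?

(13/2, -6)

Line ZW meets XY where the Z-coordinate vanishes; zeroing W's Z-weight and renormalizing leaves X, Y-weights 1/5 : 2/5 → (1/3, 2/3).
So V = (1/3)·X + (2/3)·Y = (13/2, -6).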